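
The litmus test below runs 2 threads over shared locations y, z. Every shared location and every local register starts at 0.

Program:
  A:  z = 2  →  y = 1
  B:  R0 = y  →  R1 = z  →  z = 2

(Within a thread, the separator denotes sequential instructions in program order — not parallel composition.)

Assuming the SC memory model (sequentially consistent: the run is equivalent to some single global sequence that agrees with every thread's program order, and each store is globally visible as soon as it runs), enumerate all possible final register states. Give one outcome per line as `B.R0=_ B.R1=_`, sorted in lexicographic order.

outcome vector order: (B.R0,B.R1)
|SC outcomes| = 3

B.R0=0 B.R1=0
B.R0=0 B.R1=2
B.R0=1 B.R1=2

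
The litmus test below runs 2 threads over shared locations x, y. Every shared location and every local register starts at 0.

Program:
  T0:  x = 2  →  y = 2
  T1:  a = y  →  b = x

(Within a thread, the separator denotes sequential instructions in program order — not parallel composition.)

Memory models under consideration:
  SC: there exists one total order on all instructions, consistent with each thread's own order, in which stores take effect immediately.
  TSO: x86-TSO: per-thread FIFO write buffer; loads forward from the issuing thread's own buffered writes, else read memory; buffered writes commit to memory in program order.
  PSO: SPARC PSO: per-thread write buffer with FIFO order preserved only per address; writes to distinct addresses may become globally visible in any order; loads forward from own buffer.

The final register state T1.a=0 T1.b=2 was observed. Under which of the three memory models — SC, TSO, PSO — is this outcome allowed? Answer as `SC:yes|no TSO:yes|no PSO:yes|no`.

SC:yes TSO:yes PSO:yes

outcome vector order: (T1.a,T1.b)
SC: 3 outcomes — {(0,0) (0,2) (2,2)}
TSO: 3 outcomes — {(0,0) (0,2) (2,2)}
PSO: 4 outcomes — {(0,0) (0,2) (2,0) (2,2)}
target (0,2) ∈ {SC,TSO,PSO}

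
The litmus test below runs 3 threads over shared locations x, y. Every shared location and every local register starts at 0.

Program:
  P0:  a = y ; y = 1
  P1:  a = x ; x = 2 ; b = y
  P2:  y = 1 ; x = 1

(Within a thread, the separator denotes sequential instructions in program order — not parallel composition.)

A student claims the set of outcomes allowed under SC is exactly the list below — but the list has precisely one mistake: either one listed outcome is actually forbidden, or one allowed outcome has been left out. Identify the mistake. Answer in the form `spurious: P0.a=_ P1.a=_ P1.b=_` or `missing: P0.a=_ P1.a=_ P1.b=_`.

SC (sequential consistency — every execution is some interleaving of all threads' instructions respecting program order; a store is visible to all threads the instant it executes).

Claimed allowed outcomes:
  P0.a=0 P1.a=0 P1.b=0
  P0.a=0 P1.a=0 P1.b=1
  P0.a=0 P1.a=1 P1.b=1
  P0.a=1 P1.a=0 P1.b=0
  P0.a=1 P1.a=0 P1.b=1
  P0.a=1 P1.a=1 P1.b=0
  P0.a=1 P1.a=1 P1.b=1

spurious: P0.a=1 P1.a=1 P1.b=0

outcome vector order: (P0.a,P1.a,P1.b)
[SC] allowed = {(0,0,0) (0,0,1) (0,1,1) (1,0,0) (1,0,1) (1,1,1)}
claimed∖SC = {(1,1,0)}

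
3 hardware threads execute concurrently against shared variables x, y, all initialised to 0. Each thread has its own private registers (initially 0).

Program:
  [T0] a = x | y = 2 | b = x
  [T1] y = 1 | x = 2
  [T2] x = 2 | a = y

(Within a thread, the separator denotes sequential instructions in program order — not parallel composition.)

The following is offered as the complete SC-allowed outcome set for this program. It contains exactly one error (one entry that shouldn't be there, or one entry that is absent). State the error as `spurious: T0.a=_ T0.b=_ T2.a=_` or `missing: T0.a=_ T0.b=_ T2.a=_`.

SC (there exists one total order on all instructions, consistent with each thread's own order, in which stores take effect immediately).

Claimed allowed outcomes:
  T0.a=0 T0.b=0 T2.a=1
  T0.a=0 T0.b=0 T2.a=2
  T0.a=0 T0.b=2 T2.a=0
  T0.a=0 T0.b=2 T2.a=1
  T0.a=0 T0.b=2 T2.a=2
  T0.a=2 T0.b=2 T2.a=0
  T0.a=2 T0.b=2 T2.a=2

missing: T0.a=2 T0.b=2 T2.a=1

outcome vector order: (T0.a,T0.b,T2.a)
under SC → <0 0 1>, <0 0 2>, <0 2 0>, <0 2 1>, <0 2 2>, <2 2 0>, <2 2 1>, <2 2 2>
SC∖claimed = {<2 2 1>}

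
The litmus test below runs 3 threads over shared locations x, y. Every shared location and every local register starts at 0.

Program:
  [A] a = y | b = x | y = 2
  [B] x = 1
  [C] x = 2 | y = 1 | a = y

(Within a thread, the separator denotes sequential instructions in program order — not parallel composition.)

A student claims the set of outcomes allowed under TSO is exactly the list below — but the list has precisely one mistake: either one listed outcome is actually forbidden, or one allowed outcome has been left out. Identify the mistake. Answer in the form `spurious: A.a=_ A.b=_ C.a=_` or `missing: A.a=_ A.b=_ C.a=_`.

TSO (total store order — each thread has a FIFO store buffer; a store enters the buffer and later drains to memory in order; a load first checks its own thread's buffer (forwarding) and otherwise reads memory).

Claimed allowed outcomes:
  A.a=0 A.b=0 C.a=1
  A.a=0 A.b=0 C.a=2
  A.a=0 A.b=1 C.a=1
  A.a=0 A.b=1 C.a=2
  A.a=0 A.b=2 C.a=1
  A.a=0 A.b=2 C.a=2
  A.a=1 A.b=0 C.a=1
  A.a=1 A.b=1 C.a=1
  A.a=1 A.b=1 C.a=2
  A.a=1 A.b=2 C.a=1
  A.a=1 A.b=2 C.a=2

spurious: A.a=1 A.b=0 C.a=1

outcome vector order: (A.a,A.b,C.a)
under TSO → 0/0/1 0/0/2 0/1/1 0/1/2 0/2/1 0/2/2 1/1/1 1/1/2 1/2/1 1/2/2
claimed∖TSO = {1/0/1}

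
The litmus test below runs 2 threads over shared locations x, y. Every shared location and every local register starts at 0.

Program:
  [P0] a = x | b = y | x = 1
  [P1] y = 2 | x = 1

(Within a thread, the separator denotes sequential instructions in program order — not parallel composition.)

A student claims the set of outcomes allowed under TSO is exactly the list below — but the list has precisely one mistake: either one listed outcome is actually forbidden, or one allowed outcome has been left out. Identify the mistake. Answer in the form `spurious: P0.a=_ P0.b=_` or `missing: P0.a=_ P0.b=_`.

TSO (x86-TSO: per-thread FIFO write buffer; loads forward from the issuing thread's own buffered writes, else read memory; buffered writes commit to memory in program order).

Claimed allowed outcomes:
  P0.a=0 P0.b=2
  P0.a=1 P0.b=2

outcome vector order: (P0.a,P0.b)
TSO: 3 outcomes — {00, 02, 12}
TSO∖claimed = {00}

missing: P0.a=0 P0.b=0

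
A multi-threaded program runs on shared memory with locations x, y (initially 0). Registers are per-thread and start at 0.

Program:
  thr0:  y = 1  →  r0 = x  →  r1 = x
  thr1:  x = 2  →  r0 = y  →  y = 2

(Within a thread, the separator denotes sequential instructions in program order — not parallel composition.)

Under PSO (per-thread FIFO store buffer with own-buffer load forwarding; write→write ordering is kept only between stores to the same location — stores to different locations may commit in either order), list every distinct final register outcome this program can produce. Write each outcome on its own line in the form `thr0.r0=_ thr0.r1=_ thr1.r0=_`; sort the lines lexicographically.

outcome vector order: (thr0.r0,thr0.r1,thr1.r0)
|PSO outcomes| = 6

thr0.r0=0 thr0.r1=0 thr1.r0=0
thr0.r0=0 thr0.r1=0 thr1.r0=1
thr0.r0=0 thr0.r1=2 thr1.r0=0
thr0.r0=0 thr0.r1=2 thr1.r0=1
thr0.r0=2 thr0.r1=2 thr1.r0=0
thr0.r0=2 thr0.r1=2 thr1.r0=1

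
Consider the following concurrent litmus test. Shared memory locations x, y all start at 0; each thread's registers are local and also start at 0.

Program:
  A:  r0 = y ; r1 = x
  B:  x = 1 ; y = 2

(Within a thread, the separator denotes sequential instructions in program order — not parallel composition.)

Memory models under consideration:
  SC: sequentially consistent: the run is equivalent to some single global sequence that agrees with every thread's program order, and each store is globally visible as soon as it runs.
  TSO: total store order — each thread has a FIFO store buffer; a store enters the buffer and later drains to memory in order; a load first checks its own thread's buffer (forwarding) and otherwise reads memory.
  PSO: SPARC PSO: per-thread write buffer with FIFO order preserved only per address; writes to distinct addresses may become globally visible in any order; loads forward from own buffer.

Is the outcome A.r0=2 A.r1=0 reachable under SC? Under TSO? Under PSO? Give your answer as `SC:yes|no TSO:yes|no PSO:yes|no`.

outcome vector order: (A.r0,A.r1)
SC: 3 outcomes — {00, 01, 21}
TSO: 3 outcomes — {00, 01, 21}
PSO: 4 outcomes — {00, 01, 20, 21}
target 20 ∈ {PSO}

SC:no TSO:no PSO:yes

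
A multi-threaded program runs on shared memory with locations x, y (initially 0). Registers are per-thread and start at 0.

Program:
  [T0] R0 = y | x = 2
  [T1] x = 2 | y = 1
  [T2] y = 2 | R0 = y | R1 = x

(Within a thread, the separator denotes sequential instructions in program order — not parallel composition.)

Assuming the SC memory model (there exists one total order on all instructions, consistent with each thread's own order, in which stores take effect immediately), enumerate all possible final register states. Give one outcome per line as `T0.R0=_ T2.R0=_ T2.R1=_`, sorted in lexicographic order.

outcome vector order: (T0.R0,T2.R0,T2.R1)
|SC outcomes| = 9

T0.R0=0 T2.R0=1 T2.R1=2
T0.R0=0 T2.R0=2 T2.R1=0
T0.R0=0 T2.R0=2 T2.R1=2
T0.R0=1 T2.R0=1 T2.R1=2
T0.R0=1 T2.R0=2 T2.R1=0
T0.R0=1 T2.R0=2 T2.R1=2
T0.R0=2 T2.R0=1 T2.R1=2
T0.R0=2 T2.R0=2 T2.R1=0
T0.R0=2 T2.R0=2 T2.R1=2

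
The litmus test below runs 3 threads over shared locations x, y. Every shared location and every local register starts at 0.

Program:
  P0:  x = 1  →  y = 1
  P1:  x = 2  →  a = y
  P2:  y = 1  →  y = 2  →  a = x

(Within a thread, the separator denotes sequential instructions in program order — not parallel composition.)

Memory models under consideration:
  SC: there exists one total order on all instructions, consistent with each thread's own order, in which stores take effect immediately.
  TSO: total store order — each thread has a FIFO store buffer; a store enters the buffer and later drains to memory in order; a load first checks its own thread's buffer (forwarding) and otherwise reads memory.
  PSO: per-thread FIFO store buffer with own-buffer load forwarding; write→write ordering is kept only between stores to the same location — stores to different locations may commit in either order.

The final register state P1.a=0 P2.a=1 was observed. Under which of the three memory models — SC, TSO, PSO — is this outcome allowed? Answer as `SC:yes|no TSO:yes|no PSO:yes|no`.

outcome vector order: (P1.a,P2.a)
SC: 8 outcomes — {01; 02; 10; 11; 12; 20; 21; 22}
TSO: 9 outcomes — {00; 01; 02; 10; 11; 12; 20; 21; 22}
PSO: 9 outcomes — {00; 01; 02; 10; 11; 12; 20; 21; 22}
target 01 ∈ {SC,TSO,PSO}

SC:yes TSO:yes PSO:yes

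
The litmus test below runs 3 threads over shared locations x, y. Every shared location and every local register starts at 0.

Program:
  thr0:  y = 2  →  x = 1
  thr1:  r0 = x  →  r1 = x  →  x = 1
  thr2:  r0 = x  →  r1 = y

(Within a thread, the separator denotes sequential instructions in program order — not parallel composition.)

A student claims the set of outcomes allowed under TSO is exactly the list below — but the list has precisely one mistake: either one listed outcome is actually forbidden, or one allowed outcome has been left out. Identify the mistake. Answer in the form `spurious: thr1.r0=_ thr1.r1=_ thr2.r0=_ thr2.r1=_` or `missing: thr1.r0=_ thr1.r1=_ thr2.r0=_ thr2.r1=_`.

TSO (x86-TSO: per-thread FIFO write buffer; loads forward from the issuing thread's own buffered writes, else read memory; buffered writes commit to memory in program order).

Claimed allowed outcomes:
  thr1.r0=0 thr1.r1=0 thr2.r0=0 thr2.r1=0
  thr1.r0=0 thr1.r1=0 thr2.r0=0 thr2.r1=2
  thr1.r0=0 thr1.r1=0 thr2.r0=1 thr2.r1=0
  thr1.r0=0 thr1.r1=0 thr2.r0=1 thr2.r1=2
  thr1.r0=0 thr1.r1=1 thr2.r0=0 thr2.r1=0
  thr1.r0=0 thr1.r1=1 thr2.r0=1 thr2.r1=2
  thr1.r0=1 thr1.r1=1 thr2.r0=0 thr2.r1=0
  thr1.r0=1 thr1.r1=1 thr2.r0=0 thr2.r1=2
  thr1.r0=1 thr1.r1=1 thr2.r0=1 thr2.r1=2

missing: thr1.r0=0 thr1.r1=1 thr2.r0=0 thr2.r1=2

outcome vector order: (thr1.r0,thr1.r1,thr2.r0,thr2.r1)
TSO (10): 0000 0002 0010 0012 0100 0102 0112 1100 1102 1112
TSO∖claimed = {0102}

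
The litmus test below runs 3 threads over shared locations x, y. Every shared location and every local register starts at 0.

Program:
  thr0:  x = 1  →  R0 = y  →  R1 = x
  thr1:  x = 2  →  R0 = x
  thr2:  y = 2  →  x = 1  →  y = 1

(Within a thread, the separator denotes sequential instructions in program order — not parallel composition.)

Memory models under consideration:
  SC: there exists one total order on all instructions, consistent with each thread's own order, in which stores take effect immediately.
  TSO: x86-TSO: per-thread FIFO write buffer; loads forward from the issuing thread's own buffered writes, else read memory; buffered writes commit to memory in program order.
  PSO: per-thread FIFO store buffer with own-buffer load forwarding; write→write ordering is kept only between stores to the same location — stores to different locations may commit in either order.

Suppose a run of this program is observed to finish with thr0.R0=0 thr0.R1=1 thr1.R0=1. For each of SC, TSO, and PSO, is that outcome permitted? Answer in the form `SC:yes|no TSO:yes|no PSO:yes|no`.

outcome vector order: (thr0.R0,thr0.R1,thr1.R0)
under SC → 0/1/1 0/1/2 0/2/1 0/2/2 1/1/1 1/1/2 1/2/2 2/1/1 2/1/2 2/2/1 2/2/2
under TSO → 0/1/1 0/1/2 0/2/1 0/2/2 1/1/1 1/1/2 1/2/2 2/1/1 2/1/2 2/2/1 2/2/2
under PSO → 0/1/1 0/1/2 0/2/1 0/2/2 1/1/1 1/1/2 1/2/1 1/2/2 2/1/1 2/1/2 2/2/1 2/2/2
target 0/1/1 ∈ {SC,TSO,PSO}

SC:yes TSO:yes PSO:yes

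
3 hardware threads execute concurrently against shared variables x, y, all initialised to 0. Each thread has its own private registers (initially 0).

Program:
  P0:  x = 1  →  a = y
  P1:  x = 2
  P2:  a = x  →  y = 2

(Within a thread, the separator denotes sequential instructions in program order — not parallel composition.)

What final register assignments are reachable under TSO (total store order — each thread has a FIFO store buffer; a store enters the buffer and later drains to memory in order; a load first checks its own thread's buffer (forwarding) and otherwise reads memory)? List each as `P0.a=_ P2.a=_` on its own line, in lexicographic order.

outcome vector order: (P0.a,P2.a)
|TSO outcomes| = 6

P0.a=0 P2.a=0
P0.a=0 P2.a=1
P0.a=0 P2.a=2
P0.a=2 P2.a=0
P0.a=2 P2.a=1
P0.a=2 P2.a=2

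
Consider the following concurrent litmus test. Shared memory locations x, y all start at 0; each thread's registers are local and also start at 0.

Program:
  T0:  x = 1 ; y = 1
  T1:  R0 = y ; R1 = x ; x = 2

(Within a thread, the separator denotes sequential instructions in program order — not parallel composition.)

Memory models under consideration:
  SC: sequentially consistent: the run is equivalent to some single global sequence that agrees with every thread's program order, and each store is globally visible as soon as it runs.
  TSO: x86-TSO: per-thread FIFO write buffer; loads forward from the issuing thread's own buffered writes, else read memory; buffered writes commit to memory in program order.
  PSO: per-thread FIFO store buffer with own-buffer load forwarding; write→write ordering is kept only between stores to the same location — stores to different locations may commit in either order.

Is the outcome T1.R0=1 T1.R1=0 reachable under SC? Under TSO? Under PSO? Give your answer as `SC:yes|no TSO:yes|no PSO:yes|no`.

SC:no TSO:no PSO:yes

outcome vector order: (T1.R0,T1.R1)
[SC] allowed = {00, 01, 11}
[TSO] allowed = {00, 01, 11}
[PSO] allowed = {00, 01, 10, 11}
target 10 ∈ {PSO}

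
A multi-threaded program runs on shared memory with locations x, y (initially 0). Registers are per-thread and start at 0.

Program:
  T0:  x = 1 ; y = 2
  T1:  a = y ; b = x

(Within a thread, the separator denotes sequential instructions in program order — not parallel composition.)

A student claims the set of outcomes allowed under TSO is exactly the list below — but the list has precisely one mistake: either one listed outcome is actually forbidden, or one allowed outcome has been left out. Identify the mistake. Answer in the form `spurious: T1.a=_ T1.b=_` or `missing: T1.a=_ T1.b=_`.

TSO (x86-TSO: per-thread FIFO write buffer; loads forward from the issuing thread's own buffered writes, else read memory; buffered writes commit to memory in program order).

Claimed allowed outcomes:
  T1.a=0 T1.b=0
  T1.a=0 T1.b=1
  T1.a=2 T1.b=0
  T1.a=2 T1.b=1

outcome vector order: (T1.a,T1.b)
TSO: 3 outcomes — {(0,0); (0,1); (2,1)}
claimed∖TSO = {(2,0)}

spurious: T1.a=2 T1.b=0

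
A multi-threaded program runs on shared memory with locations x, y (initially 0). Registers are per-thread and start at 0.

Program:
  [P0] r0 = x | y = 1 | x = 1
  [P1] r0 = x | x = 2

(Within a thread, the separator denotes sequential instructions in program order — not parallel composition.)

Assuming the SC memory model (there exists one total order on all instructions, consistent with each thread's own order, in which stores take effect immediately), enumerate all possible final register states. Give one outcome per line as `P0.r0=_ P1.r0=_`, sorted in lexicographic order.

P0.r0=0 P1.r0=0
P0.r0=0 P1.r0=1
P0.r0=2 P1.r0=0

outcome vector order: (P0.r0,P1.r0)
|SC outcomes| = 3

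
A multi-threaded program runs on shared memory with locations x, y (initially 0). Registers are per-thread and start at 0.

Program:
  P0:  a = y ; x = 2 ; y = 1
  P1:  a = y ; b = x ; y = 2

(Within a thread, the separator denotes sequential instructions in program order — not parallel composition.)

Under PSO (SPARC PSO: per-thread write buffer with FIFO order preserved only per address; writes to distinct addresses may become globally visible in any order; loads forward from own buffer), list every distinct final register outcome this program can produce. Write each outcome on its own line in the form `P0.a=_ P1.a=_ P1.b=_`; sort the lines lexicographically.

P0.a=0 P1.a=0 P1.b=0
P0.a=0 P1.a=0 P1.b=2
P0.a=0 P1.a=1 P1.b=0
P0.a=0 P1.a=1 P1.b=2
P0.a=2 P1.a=0 P1.b=0

outcome vector order: (P0.a,P1.a,P1.b)
|PSO outcomes| = 5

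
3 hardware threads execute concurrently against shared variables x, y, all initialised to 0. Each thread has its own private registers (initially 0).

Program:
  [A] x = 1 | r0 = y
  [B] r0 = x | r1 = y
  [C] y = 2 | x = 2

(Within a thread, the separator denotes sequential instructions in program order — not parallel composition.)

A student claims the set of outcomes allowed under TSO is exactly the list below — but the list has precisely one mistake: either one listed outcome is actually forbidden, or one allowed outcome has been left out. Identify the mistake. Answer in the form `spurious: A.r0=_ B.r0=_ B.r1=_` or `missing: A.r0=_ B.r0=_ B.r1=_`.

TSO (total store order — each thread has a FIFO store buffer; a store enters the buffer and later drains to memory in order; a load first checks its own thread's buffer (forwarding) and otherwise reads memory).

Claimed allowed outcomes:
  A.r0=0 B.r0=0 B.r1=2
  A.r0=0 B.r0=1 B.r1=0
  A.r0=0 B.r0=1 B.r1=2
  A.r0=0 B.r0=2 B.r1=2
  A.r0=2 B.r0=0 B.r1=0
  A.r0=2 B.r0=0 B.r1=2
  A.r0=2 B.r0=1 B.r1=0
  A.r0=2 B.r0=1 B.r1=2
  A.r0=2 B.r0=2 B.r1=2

missing: A.r0=0 B.r0=0 B.r1=0

outcome vector order: (A.r0,B.r0,B.r1)
[TSO] allowed = {<0 0 0> <0 0 2> <0 1 0> <0 1 2> <0 2 2> <2 0 0> <2 0 2> <2 1 0> <2 1 2> <2 2 2>}
TSO∖claimed = {<0 0 0>}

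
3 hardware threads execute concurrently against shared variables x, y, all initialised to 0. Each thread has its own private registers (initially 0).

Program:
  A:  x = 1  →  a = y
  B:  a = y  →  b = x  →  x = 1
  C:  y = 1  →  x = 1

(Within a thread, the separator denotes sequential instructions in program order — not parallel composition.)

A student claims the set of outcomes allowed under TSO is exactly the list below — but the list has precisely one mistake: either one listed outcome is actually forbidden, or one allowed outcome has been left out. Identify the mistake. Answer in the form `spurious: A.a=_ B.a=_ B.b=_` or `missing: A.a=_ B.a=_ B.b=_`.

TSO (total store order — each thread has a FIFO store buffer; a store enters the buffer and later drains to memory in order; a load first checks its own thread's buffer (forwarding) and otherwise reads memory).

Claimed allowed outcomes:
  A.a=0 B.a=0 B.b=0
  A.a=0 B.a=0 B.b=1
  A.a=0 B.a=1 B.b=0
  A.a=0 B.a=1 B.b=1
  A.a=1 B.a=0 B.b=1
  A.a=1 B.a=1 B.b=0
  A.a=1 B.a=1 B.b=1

outcome vector order: (A.a,B.a,B.b)
TSO: 8 outcomes — {(0,0,0); (0,0,1); (0,1,0); (0,1,1); (1,0,0); (1,0,1); (1,1,0); (1,1,1)}
TSO∖claimed = {(1,0,0)}

missing: A.a=1 B.a=0 B.b=0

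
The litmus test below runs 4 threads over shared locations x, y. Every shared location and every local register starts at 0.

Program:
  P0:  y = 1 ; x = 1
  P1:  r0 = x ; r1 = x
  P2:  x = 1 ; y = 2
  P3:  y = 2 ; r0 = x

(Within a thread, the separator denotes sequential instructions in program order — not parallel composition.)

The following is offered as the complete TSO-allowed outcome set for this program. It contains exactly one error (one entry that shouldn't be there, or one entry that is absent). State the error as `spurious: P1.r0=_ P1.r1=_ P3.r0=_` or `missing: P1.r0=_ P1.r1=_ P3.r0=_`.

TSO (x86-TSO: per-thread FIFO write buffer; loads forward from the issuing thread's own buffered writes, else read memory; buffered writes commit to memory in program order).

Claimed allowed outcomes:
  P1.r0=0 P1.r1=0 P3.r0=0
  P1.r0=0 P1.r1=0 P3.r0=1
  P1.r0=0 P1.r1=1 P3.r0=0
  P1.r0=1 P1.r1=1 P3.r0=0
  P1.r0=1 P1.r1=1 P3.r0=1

missing: P1.r0=0 P1.r1=1 P3.r0=1

outcome vector order: (P1.r0,P1.r1,P3.r0)
TSO: 6 outcomes — {0/0/0; 0/0/1; 0/1/0; 0/1/1; 1/1/0; 1/1/1}
TSO∖claimed = {0/1/1}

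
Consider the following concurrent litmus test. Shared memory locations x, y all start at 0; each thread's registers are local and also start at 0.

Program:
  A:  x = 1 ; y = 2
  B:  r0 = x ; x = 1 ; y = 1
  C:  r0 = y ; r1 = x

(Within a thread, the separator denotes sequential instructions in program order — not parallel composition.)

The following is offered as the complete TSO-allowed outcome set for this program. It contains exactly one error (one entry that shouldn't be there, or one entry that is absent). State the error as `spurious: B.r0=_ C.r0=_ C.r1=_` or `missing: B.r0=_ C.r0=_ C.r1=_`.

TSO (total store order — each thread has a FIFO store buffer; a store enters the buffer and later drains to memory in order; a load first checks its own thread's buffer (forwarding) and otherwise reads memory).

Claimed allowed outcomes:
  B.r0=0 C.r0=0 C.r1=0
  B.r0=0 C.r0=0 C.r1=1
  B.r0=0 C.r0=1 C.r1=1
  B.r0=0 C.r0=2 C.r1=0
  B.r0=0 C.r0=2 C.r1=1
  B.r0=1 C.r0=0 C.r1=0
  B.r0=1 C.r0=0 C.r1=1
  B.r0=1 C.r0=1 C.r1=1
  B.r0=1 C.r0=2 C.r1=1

outcome vector order: (B.r0,C.r0,C.r1)
under TSO → (0,0,0) (0,0,1) (0,1,1) (0,2,1) (1,0,0) (1,0,1) (1,1,1) (1,2,1)
claimed∖TSO = {(0,2,0)}

spurious: B.r0=0 C.r0=2 C.r1=0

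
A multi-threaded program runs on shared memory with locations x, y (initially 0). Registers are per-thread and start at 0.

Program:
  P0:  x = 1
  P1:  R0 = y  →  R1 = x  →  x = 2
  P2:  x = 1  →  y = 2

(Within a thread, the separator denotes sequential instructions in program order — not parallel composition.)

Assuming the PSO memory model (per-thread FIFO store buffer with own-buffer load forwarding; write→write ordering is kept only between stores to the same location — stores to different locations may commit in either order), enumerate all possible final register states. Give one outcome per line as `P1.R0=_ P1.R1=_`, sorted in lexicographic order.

outcome vector order: (P1.R0,P1.R1)
|PSO outcomes| = 4

P1.R0=0 P1.R1=0
P1.R0=0 P1.R1=1
P1.R0=2 P1.R1=0
P1.R0=2 P1.R1=1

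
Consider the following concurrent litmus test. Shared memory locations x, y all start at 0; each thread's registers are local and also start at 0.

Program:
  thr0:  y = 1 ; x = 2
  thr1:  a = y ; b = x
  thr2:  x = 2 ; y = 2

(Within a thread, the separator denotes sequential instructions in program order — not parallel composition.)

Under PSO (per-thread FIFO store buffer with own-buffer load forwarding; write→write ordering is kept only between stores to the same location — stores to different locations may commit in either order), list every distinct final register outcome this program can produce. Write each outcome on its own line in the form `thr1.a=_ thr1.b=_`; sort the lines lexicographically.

thr1.a=0 thr1.b=0
thr1.a=0 thr1.b=2
thr1.a=1 thr1.b=0
thr1.a=1 thr1.b=2
thr1.a=2 thr1.b=0
thr1.a=2 thr1.b=2

outcome vector order: (thr1.a,thr1.b)
|PSO outcomes| = 6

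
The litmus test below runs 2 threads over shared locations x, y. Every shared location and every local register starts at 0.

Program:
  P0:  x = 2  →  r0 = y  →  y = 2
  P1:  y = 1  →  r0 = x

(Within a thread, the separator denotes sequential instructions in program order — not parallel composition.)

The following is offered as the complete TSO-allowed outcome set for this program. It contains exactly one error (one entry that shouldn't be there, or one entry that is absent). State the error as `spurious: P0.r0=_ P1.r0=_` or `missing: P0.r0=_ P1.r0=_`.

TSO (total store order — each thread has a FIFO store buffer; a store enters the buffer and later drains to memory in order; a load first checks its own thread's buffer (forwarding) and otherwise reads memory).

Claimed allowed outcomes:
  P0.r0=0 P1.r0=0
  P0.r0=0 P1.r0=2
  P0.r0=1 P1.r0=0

missing: P0.r0=1 P1.r0=2

outcome vector order: (P0.r0,P1.r0)
under TSO → <0 0> <0 2> <1 0> <1 2>
TSO∖claimed = {<1 2>}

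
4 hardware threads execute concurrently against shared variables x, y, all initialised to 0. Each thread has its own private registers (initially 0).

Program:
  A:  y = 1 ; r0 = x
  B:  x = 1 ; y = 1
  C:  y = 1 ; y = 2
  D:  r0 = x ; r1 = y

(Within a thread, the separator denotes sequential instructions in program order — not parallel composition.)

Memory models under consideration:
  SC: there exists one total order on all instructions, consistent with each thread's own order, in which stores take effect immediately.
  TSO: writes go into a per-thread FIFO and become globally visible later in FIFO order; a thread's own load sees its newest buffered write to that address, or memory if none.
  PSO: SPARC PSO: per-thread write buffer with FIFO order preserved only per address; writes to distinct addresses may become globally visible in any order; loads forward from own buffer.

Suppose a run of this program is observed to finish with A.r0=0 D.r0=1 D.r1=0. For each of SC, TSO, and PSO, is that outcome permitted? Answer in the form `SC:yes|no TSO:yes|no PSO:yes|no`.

outcome vector order: (A.r0,D.r0,D.r1)
SC (11): 0/0/0; 0/0/1; 0/0/2; 0/1/1; 0/1/2; 1/0/0; 1/0/1; 1/0/2; 1/1/0; 1/1/1; 1/1/2
TSO (12): 0/0/0; 0/0/1; 0/0/2; 0/1/0; 0/1/1; 0/1/2; 1/0/0; 1/0/1; 1/0/2; 1/1/0; 1/1/1; 1/1/2
PSO (12): 0/0/0; 0/0/1; 0/0/2; 0/1/0; 0/1/1; 0/1/2; 1/0/0; 1/0/1; 1/0/2; 1/1/0; 1/1/1; 1/1/2
target 0/1/0 ∈ {TSO,PSO}

SC:no TSO:yes PSO:yes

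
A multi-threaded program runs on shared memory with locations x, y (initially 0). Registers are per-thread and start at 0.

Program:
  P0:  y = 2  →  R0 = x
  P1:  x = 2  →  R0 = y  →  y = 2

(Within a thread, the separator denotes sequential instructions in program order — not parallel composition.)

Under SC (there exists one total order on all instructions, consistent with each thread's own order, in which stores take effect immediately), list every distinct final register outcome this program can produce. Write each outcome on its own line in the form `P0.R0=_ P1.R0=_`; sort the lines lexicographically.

outcome vector order: (P0.R0,P1.R0)
|SC outcomes| = 3

P0.R0=0 P1.R0=2
P0.R0=2 P1.R0=0
P0.R0=2 P1.R0=2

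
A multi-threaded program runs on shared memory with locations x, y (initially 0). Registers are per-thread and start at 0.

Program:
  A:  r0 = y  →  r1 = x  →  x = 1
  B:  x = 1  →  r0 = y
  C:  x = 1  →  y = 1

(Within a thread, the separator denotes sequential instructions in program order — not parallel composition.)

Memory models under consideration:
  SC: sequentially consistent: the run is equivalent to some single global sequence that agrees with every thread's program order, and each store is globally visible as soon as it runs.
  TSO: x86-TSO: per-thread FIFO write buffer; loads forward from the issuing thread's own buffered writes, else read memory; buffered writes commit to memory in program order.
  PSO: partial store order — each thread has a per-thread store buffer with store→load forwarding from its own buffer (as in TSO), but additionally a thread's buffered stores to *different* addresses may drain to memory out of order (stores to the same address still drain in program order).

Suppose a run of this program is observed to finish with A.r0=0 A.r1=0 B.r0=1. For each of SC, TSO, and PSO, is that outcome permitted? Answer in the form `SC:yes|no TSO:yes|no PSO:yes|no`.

SC:yes TSO:yes PSO:yes

outcome vector order: (A.r0,A.r1,B.r0)
SC: 6 outcomes — {(0,0,0) (0,0,1) (0,1,0) (0,1,1) (1,1,0) (1,1,1)}
TSO: 6 outcomes — {(0,0,0) (0,0,1) (0,1,0) (0,1,1) (1,1,0) (1,1,1)}
PSO: 8 outcomes — {(0,0,0) (0,0,1) (0,1,0) (0,1,1) (1,0,0) (1,0,1) (1,1,0) (1,1,1)}
target (0,0,1) ∈ {SC,TSO,PSO}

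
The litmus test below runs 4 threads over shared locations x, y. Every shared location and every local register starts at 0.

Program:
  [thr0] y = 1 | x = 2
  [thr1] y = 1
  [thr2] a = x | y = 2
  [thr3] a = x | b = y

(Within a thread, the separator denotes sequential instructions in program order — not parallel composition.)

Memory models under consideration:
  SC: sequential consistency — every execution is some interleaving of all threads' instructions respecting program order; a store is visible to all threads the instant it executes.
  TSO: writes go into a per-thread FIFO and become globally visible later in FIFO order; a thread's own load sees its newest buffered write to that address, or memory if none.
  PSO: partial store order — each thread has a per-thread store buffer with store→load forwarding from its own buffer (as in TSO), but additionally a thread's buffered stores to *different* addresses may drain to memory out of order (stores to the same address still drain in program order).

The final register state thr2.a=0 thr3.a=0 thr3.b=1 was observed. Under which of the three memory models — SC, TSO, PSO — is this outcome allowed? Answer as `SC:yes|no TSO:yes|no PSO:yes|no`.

outcome vector order: (thr2.a,thr3.a,thr3.b)
SC: 10 outcomes — {<0 0 0>, <0 0 1>, <0 0 2>, <0 2 1>, <0 2 2>, <2 0 0>, <2 0 1>, <2 0 2>, <2 2 1>, <2 2 2>}
TSO: 10 outcomes — {<0 0 0>, <0 0 1>, <0 0 2>, <0 2 1>, <0 2 2>, <2 0 0>, <2 0 1>, <2 0 2>, <2 2 1>, <2 2 2>}
PSO: 12 outcomes — {<0 0 0>, <0 0 1>, <0 0 2>, <0 2 0>, <0 2 1>, <0 2 2>, <2 0 0>, <2 0 1>, <2 0 2>, <2 2 0>, <2 2 1>, <2 2 2>}
target <0 0 1> ∈ {SC,TSO,PSO}

SC:yes TSO:yes PSO:yes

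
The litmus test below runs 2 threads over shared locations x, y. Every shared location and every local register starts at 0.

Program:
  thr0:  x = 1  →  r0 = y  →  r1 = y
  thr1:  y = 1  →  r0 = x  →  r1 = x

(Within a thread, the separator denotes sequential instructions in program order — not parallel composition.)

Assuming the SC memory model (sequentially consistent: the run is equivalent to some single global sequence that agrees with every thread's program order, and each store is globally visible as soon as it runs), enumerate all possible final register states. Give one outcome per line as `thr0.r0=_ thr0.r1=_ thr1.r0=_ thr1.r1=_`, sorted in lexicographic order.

outcome vector order: (thr0.r0,thr0.r1,thr1.r0,thr1.r1)
|SC outcomes| = 5

thr0.r0=0 thr0.r1=0 thr1.r0=1 thr1.r1=1
thr0.r0=0 thr0.r1=1 thr1.r0=1 thr1.r1=1
thr0.r0=1 thr0.r1=1 thr1.r0=0 thr1.r1=0
thr0.r0=1 thr0.r1=1 thr1.r0=0 thr1.r1=1
thr0.r0=1 thr0.r1=1 thr1.r0=1 thr1.r1=1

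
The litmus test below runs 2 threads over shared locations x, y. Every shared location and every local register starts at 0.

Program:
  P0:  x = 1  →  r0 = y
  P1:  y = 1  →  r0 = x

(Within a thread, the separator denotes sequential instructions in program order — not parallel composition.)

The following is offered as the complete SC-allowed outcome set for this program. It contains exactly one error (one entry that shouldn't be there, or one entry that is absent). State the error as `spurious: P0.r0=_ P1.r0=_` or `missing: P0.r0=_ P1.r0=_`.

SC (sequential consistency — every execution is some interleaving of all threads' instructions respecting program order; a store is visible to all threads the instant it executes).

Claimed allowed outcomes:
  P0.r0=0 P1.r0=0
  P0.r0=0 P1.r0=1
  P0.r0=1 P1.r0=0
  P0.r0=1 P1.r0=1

spurious: P0.r0=0 P1.r0=0

outcome vector order: (P0.r0,P1.r0)
SC (3): 01, 10, 11
claimed∖SC = {00}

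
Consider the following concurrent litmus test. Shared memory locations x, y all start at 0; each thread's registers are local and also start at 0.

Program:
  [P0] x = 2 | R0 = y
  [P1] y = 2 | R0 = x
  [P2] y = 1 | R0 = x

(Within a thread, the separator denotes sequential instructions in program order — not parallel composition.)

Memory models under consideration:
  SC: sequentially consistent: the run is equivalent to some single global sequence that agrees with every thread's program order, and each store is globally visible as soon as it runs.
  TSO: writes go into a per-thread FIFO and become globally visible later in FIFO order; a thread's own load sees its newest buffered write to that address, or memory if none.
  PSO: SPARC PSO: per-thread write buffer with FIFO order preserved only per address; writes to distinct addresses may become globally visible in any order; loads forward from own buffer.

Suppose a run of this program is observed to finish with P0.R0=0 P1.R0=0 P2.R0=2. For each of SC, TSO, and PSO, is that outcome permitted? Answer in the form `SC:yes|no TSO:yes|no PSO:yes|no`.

outcome vector order: (P0.R0,P1.R0,P2.R0)
SC: 9 outcomes — {0/2/2, 1/0/0, 1/0/2, 1/2/0, 1/2/2, 2/0/0, 2/0/2, 2/2/0, 2/2/2}
TSO: 12 outcomes — {0/0/0, 0/0/2, 0/2/0, 0/2/2, 1/0/0, 1/0/2, 1/2/0, 1/2/2, 2/0/0, 2/0/2, 2/2/0, 2/2/2}
PSO: 12 outcomes — {0/0/0, 0/0/2, 0/2/0, 0/2/2, 1/0/0, 1/0/2, 1/2/0, 1/2/2, 2/0/0, 2/0/2, 2/2/0, 2/2/2}
target 0/0/2 ∈ {TSO,PSO}

SC:no TSO:yes PSO:yes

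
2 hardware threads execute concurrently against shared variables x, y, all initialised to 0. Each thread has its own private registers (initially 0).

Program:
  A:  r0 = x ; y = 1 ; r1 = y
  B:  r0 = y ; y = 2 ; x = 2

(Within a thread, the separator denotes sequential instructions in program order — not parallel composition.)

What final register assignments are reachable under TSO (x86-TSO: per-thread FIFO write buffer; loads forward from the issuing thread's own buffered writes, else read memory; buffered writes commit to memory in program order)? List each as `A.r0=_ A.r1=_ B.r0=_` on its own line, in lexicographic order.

outcome vector order: (A.r0,A.r1,B.r0)
|TSO outcomes| = 5

A.r0=0 A.r1=1 B.r0=0
A.r0=0 A.r1=1 B.r0=1
A.r0=0 A.r1=2 B.r0=0
A.r0=0 A.r1=2 B.r0=1
A.r0=2 A.r1=1 B.r0=0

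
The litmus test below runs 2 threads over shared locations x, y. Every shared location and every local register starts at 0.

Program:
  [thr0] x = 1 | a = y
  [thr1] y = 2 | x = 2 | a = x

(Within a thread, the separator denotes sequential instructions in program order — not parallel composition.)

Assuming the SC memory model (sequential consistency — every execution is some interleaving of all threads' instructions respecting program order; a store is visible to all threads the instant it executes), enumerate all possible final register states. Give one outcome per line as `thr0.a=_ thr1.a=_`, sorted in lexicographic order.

outcome vector order: (thr0.a,thr1.a)
|SC outcomes| = 3

thr0.a=0 thr1.a=2
thr0.a=2 thr1.a=1
thr0.a=2 thr1.a=2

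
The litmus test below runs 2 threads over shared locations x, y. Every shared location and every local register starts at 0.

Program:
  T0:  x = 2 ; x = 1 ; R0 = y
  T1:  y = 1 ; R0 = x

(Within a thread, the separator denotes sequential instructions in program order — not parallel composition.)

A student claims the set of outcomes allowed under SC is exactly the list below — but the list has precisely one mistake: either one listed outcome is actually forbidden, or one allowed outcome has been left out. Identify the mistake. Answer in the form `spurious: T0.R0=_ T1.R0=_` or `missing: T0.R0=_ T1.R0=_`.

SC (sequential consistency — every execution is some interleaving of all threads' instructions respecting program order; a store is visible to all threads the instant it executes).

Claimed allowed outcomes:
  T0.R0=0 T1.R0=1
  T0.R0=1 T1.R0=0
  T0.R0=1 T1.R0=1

outcome vector order: (T0.R0,T1.R0)
SC: 4 outcomes — {<0 1>; <1 0>; <1 1>; <1 2>}
SC∖claimed = {<1 2>}

missing: T0.R0=1 T1.R0=2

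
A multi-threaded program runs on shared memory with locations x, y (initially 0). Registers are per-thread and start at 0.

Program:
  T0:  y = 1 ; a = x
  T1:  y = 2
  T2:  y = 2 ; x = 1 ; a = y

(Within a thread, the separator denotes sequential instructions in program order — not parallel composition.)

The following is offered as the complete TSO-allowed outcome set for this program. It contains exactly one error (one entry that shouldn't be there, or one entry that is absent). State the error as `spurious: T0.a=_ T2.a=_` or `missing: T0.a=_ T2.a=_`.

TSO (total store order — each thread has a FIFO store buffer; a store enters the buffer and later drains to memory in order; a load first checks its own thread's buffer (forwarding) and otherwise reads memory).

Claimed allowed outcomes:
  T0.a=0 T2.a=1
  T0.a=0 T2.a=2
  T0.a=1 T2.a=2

missing: T0.a=1 T2.a=1

outcome vector order: (T0.a,T2.a)
TSO (4): 0/1; 0/2; 1/1; 1/2
TSO∖claimed = {1/1}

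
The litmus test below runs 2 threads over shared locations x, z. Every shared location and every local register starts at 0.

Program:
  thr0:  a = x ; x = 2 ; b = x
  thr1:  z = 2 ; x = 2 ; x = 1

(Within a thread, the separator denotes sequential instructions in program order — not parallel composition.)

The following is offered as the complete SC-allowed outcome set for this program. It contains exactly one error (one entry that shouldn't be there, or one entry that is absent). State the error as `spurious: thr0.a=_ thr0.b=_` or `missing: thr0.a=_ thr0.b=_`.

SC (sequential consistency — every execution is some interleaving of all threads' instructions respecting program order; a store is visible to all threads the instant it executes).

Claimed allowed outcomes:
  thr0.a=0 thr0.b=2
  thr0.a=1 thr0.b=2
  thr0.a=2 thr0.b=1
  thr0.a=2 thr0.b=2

missing: thr0.a=0 thr0.b=1

outcome vector order: (thr0.a,thr0.b)
SC: 5 outcomes — {01, 02, 12, 21, 22}
SC∖claimed = {01}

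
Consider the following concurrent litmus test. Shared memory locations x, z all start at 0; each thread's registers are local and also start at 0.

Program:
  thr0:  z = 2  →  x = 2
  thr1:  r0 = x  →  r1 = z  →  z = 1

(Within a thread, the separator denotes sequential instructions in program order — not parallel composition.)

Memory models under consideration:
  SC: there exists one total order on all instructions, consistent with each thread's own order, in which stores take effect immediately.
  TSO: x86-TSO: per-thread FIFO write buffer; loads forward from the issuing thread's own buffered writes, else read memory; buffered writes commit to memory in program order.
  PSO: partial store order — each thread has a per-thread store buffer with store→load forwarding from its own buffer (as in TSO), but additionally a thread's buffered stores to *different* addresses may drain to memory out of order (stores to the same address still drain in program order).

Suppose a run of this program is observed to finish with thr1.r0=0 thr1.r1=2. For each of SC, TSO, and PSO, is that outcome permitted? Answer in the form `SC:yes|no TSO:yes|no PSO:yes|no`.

SC:yes TSO:yes PSO:yes

outcome vector order: (thr1.r0,thr1.r1)
SC (3): (0,0) (0,2) (2,2)
TSO (3): (0,0) (0,2) (2,2)
PSO (4): (0,0) (0,2) (2,0) (2,2)
target (0,2) ∈ {SC,TSO,PSO}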